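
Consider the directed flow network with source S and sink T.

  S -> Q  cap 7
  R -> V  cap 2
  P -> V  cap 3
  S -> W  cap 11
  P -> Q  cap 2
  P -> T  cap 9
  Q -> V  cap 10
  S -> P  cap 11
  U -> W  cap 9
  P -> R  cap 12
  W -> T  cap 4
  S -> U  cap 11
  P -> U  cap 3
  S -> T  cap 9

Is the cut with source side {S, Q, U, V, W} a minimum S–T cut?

No — its capacity is 24, but the minimum cut has capacity 22.

Given cut capacity: 11 + 9 + 4 = 24.
Augment S→T: bottleneck 9, flow now 9.
Augment S→P→T: bottleneck 9, flow now 18.
Augment S→W→T: bottleneck 4, flow now 22.
No augmenting path remains; maximum flow = 22.
In the residual graph, reachable from S: {S, P, Q, R, U, V, W}.
Min-cut edges: S→T (9), P→T (9), W→T (4); capacity 9 + 9 + 4 = 22.
Cut capacity 24 exceeds the max flow 22, so it is not minimum.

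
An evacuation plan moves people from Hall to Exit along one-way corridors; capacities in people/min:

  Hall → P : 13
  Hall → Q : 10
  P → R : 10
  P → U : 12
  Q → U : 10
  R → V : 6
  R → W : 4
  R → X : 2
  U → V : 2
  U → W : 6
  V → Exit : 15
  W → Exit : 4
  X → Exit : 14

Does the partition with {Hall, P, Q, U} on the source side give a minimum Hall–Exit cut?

No — its capacity is 18, but the minimum cut has capacity 14.

Given cut capacity: 10 + 2 + 6 = 18.
Augment Hall→P→R→V→Exit: bottleneck 6, flow now 6.
Augment Hall→P→R→W→Exit: bottleneck 4, flow now 10.
Augment Hall→P→U→V→Exit: bottleneck 2, flow now 12.
Augment Hall→P→U→W→R→X→Exit: bottleneck 1, flow now 13. (uses reverse residual edge)
Augment Hall→Q→U→W→R→X→Exit: bottleneck 1, flow now 14. (uses reverse residual edge)
No augmenting path remains; maximum flow = 14.
In the residual graph, reachable from Hall: {Hall, P, Q, R, U, W}.
Min-cut edges: R→V (6), R→X (2), U→V (2), W→Exit (4); capacity 6 + 2 + 2 + 4 = 14.
Cut capacity 18 exceeds the max flow 14, so it is not minimum.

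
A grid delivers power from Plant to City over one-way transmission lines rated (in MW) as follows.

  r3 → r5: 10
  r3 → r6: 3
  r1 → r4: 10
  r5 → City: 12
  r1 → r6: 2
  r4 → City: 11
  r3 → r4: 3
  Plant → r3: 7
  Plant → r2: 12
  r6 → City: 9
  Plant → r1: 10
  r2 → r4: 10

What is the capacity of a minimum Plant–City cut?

20

Augment Plant→r1→r4→City: bottleneck 10, flow now 10.
Augment Plant→r2→r4→City: bottleneck 1, flow now 11.
Augment Plant→r3→r5→City: bottleneck 7, flow now 18.
Augment Plant→r2→r4→r1→r6→City: bottleneck 2, flow now 20. (uses reverse residual edge)
No augmenting path remains; maximum flow = 20.
By max-flow min-cut, the minimum cut capacity equals the max flow.
In the residual graph, reachable from Plant: {Plant, r1, r2, r4}.
Min-cut edges: Plant→r3 (7), r1→r6 (2), r4→City (11); capacity 7 + 2 + 11 = 20.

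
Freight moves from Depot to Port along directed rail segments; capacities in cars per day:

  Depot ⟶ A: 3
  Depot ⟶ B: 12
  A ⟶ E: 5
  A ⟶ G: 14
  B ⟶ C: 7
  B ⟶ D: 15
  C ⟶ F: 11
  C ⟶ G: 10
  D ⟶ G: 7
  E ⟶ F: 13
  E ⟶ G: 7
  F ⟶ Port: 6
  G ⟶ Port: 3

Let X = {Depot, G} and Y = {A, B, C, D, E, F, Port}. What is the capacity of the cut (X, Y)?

Edges leaving {Depot, G}: Depot→A (3), Depot→B (12), G→Port (3).
Cut capacity = 3 + 12 + 3 = 18.

18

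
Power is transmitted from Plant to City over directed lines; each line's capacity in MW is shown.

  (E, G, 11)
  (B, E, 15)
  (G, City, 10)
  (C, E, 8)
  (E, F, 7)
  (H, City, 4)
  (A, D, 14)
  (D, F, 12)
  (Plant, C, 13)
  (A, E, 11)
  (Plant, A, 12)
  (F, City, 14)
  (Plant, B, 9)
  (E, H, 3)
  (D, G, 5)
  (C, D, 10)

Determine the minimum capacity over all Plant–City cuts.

Augment Plant→A→D→F→City: bottleneck 12, flow now 12.
Augment Plant→B→E→F→City: bottleneck 2, flow now 14.
Augment Plant→B→E→G→City: bottleneck 7, flow now 21.
Augment Plant→C→D→G→City: bottleneck 3, flow now 24.
Augment Plant→C→E→H→City: bottleneck 3, flow now 27.
No augmenting path remains; maximum flow = 27.
By max-flow min-cut, the minimum cut capacity equals the max flow.
In the residual graph, reachable from Plant: {Plant, A, B, C, D, E, F, G}.
Min-cut edges: E→H (3), F→City (14), G→City (10); capacity 3 + 14 + 10 = 27.

27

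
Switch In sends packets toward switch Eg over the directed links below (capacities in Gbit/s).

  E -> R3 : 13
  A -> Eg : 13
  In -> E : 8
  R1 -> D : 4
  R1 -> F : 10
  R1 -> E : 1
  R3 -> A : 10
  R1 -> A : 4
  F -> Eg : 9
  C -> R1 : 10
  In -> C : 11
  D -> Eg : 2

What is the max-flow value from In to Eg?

Augment In→C→R1→A→Eg: bottleneck 4, flow now 4.
Augment In→C→R1→D→Eg: bottleneck 2, flow now 6.
Augment In→C→R1→F→Eg: bottleneck 4, flow now 10.
Augment In→E→R3→A→Eg: bottleneck 8, flow now 18.
No augmenting path remains; maximum flow = 18.
In the residual graph, reachable from In: {In, C}.
Min-cut edges: In→E (8), C→R1 (10); capacity 8 + 10 = 18.
This cut is saturated, so no flow can exceed 18.

18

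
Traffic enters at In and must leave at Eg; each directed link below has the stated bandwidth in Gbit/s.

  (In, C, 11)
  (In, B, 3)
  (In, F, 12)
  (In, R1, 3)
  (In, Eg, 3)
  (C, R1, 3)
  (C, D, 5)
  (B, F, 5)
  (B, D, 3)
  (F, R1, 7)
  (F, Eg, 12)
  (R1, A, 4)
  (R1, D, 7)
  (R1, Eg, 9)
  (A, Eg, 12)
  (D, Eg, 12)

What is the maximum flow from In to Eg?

Augment In→Eg: bottleneck 3, flow now 3.
Augment In→F→Eg: bottleneck 12, flow now 15.
Augment In→R1→Eg: bottleneck 3, flow now 18.
Augment In→C→R1→Eg: bottleneck 3, flow now 21.
Augment In→C→D→Eg: bottleneck 5, flow now 26.
Augment In→B→D→Eg: bottleneck 3, flow now 29.
No augmenting path remains; maximum flow = 29.
In the residual graph, reachable from In: {In, C}.
Min-cut edges: In→B (3), In→F (12), In→R1 (3), In→Eg (3), C→R1 (3), C→D (5); capacity 3 + 12 + 3 + 3 + 3 + 5 = 29.
This cut is saturated, so no flow can exceed 29.

29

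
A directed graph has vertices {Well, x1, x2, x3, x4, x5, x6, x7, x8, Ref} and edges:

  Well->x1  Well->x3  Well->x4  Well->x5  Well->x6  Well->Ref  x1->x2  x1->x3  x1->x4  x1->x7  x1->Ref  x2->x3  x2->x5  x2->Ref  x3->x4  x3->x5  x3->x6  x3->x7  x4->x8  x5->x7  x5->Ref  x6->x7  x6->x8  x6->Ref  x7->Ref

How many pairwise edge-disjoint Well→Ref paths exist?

5

Assign every edge capacity 1; by Menger, the answer equals the max flow.
Path Well→Ref (+1); total 1.
Path Well→x1→Ref (+1); total 2.
Path Well→x5→Ref (+1); total 3.
Path Well→x6→Ref (+1); total 4.
Path Well→x3→x7→Ref (+1); total 5.
No residual Well→Ref path; max flow = 5.
Certifying cut of size 5: {Well→Ref, Well→x1, Well→x3, Well→x5, Well→x6}.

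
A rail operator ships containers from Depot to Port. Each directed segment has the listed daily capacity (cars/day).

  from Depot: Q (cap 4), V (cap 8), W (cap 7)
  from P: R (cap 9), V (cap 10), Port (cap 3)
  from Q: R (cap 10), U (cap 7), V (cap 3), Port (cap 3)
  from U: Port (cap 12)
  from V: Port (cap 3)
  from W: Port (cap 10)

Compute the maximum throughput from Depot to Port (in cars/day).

14

Augment Depot→Q→Port: bottleneck 3, flow now 3.
Augment Depot→V→Port: bottleneck 3, flow now 6.
Augment Depot→W→Port: bottleneck 7, flow now 13.
Augment Depot→Q→U→Port: bottleneck 1, flow now 14.
No augmenting path remains; maximum flow = 14.
In the residual graph, reachable from Depot: {Depot, V}.
Min-cut edges: Depot→Q (4), Depot→W (7), V→Port (3); capacity 4 + 7 + 3 = 14.
This cut is saturated, so no flow can exceed 14.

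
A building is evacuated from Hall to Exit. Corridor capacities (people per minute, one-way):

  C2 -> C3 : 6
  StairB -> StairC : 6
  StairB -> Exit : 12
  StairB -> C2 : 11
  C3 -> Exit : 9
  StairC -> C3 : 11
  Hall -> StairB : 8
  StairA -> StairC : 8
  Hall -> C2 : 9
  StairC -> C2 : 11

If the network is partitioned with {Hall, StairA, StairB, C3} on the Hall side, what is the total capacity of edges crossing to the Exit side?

Edges leaving {Hall, StairA, StairB, C3}: Hall→C2 (9), StairA→StairC (8), StairB→StairC (6), StairB→C2 (11), StairB→Exit (12), C3→Exit (9).
Cut capacity = 9 + 8 + 6 + 11 + 12 + 9 = 55.

55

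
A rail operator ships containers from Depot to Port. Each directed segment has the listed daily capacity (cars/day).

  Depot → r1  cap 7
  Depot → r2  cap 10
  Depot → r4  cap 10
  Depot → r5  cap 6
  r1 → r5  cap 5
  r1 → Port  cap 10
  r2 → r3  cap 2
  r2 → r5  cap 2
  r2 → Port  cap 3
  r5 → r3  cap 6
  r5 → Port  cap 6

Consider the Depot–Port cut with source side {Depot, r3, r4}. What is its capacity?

Edges leaving {Depot, r3, r4}: Depot→r1 (7), Depot→r2 (10), Depot→r5 (6).
Cut capacity = 7 + 10 + 6 = 23.

23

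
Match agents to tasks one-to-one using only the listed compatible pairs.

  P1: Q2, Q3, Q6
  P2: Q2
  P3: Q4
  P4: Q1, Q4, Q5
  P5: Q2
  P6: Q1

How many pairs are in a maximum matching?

Unit-capacity flow: source→left, listed edges, right→sink; max matching = max flow.
Augmenting path P1→Q2 (+1); matched 1.
Augmenting path P3→Q4 (+1); matched 2.
Augmenting path P4→Q1 (+1); matched 3.
Augmenting path P2→Q2→P1→Q3 (+1); matched 4.
Augmenting path P6→Q1→P4→Q5 (+1); matched 5.
No augmenting path remains; maximum matching = 5.
König certificate: {P1, P3, P4, P6, Q2} is a vertex cover of size 5 (every listed pair touches it), so no matching can be larger.

5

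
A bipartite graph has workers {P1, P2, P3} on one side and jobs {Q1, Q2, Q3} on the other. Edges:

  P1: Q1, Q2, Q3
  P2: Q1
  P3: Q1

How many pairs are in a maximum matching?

Unit-capacity flow: source→left, listed edges, right→sink; max matching = max flow.
Augmenting path P1→Q1 (+1); matched 1.
Augmenting path P2→Q1→P1→Q2 (+1); matched 2.
No augmenting path remains; maximum matching = 2.
König certificate: {P1, Q1} is a vertex cover of size 2 (every listed pair touches it), so no matching can be larger.

2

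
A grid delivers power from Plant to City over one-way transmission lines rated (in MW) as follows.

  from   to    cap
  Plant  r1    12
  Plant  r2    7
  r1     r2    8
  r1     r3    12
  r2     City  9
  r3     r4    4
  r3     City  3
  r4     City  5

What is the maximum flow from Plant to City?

Augment Plant→r2→City: bottleneck 7, flow now 7.
Augment Plant→r1→r2→City: bottleneck 2, flow now 9.
Augment Plant→r1→r3→City: bottleneck 3, flow now 12.
Augment Plant→r1→r3→r4→City: bottleneck 4, flow now 16.
No augmenting path remains; maximum flow = 16.
In the residual graph, reachable from Plant: {Plant, r1, r2, r3}.
Min-cut edges: r2→City (9), r3→r4 (4), r3→City (3); capacity 9 + 4 + 3 = 16.
This cut is saturated, so no flow can exceed 16.

16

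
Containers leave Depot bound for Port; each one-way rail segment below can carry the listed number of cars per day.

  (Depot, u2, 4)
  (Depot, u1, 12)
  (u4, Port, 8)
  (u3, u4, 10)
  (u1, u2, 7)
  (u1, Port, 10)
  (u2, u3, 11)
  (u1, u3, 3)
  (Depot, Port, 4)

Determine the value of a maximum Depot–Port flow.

20

Augment Depot→Port: bottleneck 4, flow now 4.
Augment Depot→u1→Port: bottleneck 10, flow now 14.
Augment Depot→u1→u3→u4→Port: bottleneck 2, flow now 16.
Augment Depot→u2→u3→u4→Port: bottleneck 4, flow now 20.
No augmenting path remains; maximum flow = 20.
In the residual graph, reachable from Depot: {Depot}.
Min-cut edges: Depot→u1 (12), Depot→u2 (4), Depot→Port (4); capacity 12 + 4 + 4 = 20.
This cut is saturated, so no flow can exceed 20.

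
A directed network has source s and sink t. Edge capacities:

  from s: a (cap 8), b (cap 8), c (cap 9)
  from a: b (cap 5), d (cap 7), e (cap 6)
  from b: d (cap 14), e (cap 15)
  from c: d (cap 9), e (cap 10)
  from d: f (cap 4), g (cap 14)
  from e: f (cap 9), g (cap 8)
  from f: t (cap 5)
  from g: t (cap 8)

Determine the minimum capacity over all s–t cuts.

13

Augment s→a→d→f→t: bottleneck 4, flow now 4.
Augment s→a→d→g→t: bottleneck 3, flow now 7.
Augment s→a→e→f→t: bottleneck 1, flow now 8.
Augment s→b→d→g→t: bottleneck 5, flow now 13.
No augmenting path remains; maximum flow = 13.
By max-flow min-cut, the minimum cut capacity equals the max flow.
In the residual graph, reachable from s: {s, a, b, c, d, e, f, g}.
Min-cut edges: f→t (5), g→t (8); capacity 5 + 8 = 13.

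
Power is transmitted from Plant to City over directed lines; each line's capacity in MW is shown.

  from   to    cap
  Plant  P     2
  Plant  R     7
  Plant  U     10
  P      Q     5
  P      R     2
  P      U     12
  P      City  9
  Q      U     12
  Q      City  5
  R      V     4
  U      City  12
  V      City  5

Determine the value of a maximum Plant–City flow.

Augment Plant→P→City: bottleneck 2, flow now 2.
Augment Plant→U→City: bottleneck 10, flow now 12.
Augment Plant→R→V→City: bottleneck 4, flow now 16.
No augmenting path remains; maximum flow = 16.
In the residual graph, reachable from Plant: {Plant, R}.
Min-cut edges: Plant→P (2), Plant→U (10), R→V (4); capacity 2 + 10 + 4 = 16.
This cut is saturated, so no flow can exceed 16.

16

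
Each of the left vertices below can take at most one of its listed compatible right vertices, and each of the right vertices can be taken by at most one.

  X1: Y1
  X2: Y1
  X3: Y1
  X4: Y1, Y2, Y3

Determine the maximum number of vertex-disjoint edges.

Unit-capacity flow: source→left, listed edges, right→sink; max matching = max flow.
Augmenting path X1→Y1 (+1); matched 1.
Augmenting path X4→Y2 (+1); matched 2.
No augmenting path remains; maximum matching = 2.
König certificate: {X4, Y1} is a vertex cover of size 2 (every listed pair touches it), so no matching can be larger.

2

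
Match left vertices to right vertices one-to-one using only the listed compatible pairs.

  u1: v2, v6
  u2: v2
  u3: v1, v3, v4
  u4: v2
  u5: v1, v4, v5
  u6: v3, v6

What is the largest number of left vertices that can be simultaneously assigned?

5

Unit-capacity flow: source→left, listed edges, right→sink; max matching = max flow.
Augmenting path u1→v2 (+1); matched 1.
Augmenting path u3→v1 (+1); matched 2.
Augmenting path u5→v4 (+1); matched 3.
Augmenting path u6→v3 (+1); matched 4.
Augmenting path u2→v2→u1→v6 (+1); matched 5.
No augmenting path remains; maximum matching = 5.
König certificate: {u1, u3, u5, u6, v2} is a vertex cover of size 5 (every listed pair touches it), so no matching can be larger.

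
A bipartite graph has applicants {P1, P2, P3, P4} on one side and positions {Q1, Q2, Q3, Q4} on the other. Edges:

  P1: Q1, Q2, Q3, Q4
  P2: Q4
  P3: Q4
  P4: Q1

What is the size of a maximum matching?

3

Unit-capacity flow: source→left, listed edges, right→sink; max matching = max flow.
Augmenting path P1→Q1 (+1); matched 1.
Augmenting path P2→Q4 (+1); matched 2.
Augmenting path P4→Q1→P1→Q2 (+1); matched 3.
No augmenting path remains; maximum matching = 3.
König certificate: {P1, P4, Q4} is a vertex cover of size 3 (every listed pair touches it), so no matching can be larger.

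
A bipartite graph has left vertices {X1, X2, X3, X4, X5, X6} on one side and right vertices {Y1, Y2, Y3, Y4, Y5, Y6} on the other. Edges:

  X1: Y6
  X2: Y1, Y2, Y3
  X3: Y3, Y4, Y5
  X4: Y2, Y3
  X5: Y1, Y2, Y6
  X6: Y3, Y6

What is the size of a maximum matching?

5

Unit-capacity flow: source→left, listed edges, right→sink; max matching = max flow.
Augmenting path X1→Y6 (+1); matched 1.
Augmenting path X2→Y1 (+1); matched 2.
Augmenting path X3→Y3 (+1); matched 3.
Augmenting path X4→Y2 (+1); matched 4.
Augmenting path X6→Y3→X3→Y4 (+1); matched 5.
No augmenting path remains; maximum matching = 5.
König certificate: {X3, Y1, Y2, Y3, Y6} is a vertex cover of size 5 (every listed pair touches it), so no matching can be larger.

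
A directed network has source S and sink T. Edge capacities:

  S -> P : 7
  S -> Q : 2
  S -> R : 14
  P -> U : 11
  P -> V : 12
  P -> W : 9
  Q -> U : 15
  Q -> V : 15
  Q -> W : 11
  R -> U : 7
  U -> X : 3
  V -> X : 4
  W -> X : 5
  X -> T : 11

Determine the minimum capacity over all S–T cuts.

Augment S→P→U→X→T: bottleneck 3, flow now 3.
Augment S→P→V→X→T: bottleneck 4, flow now 7.
Augment S→Q→W→X→T: bottleneck 2, flow now 9.
Augment S→R→U→P→W→X→T: bottleneck 2, flow now 11. (uses reverse residual edge)
No augmenting path remains; maximum flow = 11.
By max-flow min-cut, the minimum cut capacity equals the max flow.
In the residual graph, reachable from S: {S, P, Q, R, U, V, W, X}.
Min-cut edges: X→T (11); capacity 11 = 11.

11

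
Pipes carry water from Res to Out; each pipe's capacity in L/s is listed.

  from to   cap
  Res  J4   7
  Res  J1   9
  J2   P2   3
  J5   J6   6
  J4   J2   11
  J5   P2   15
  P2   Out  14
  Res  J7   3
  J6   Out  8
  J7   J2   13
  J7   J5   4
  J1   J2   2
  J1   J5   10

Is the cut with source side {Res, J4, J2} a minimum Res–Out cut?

Yes — it is a minimum cut (capacity 15).

Given cut capacity: 3 + 9 + 3 = 15.
Augment Res→J4→J2→P2→Out: bottleneck 3, flow now 3.
Augment Res→J7→J5→J6→Out: bottleneck 3, flow now 6.
Augment Res→J1→J5→J6→Out: bottleneck 3, flow now 9.
Augment Res→J1→J5→P2→Out: bottleneck 6, flow now 15.
No augmenting path remains; maximum flow = 15.
Cut capacity 15 equals the max flow, so it is a minimum cut.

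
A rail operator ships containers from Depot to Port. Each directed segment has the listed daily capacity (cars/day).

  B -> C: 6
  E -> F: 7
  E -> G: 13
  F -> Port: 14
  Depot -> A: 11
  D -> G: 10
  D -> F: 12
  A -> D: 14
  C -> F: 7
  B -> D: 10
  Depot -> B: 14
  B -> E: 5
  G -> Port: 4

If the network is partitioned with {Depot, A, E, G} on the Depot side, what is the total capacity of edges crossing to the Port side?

Edges leaving {Depot, A, E, G}: Depot→B (14), A→D (14), E→F (7), G→Port (4).
Cut capacity = 14 + 14 + 7 + 4 = 39.

39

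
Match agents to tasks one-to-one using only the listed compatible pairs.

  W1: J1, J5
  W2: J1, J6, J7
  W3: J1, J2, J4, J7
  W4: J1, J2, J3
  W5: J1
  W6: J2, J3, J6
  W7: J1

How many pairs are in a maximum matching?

6

Unit-capacity flow: source→left, listed edges, right→sink; max matching = max flow.
Augmenting path W1→J1 (+1); matched 1.
Augmenting path W2→J6 (+1); matched 2.
Augmenting path W3→J2 (+1); matched 3.
Augmenting path W4→J3 (+1); matched 4.
Augmenting path W5→J1→W1→J5 (+1); matched 5.
Augmenting path W6→J2→W3→J4 (+1); matched 6.
No augmenting path remains; maximum matching = 6.
König certificate: {W1, W2, W3, W4, W6, J1} is a vertex cover of size 6 (every listed pair touches it), so no matching can be larger.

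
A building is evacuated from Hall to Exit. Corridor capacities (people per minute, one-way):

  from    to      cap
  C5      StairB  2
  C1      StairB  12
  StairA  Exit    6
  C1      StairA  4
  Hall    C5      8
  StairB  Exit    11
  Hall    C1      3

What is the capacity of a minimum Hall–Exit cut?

5

Augment Hall→C5→StairB→Exit: bottleneck 2, flow now 2.
Augment Hall→C1→StairB→Exit: bottleneck 3, flow now 5.
No augmenting path remains; maximum flow = 5.
By max-flow min-cut, the minimum cut capacity equals the max flow.
In the residual graph, reachable from Hall: {Hall, C5}.
Min-cut edges: Hall→C1 (3), C5→StairB (2); capacity 3 + 2 = 5.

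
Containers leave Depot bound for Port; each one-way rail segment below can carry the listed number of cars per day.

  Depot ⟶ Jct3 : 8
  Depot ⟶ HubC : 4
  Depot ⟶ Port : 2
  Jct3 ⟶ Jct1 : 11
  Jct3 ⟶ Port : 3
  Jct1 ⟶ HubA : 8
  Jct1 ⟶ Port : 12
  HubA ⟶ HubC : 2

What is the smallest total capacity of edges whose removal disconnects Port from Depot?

10

Augment Depot→Port: bottleneck 2, flow now 2.
Augment Depot→Jct3→Port: bottleneck 3, flow now 5.
Augment Depot→Jct3→Jct1→Port: bottleneck 5, flow now 10.
No augmenting path remains; maximum flow = 10.
By max-flow min-cut, the minimum cut capacity equals the max flow.
In the residual graph, reachable from Depot: {Depot, HubC}.
Min-cut edges: Depot→Jct3 (8), Depot→Port (2); capacity 8 + 2 = 10.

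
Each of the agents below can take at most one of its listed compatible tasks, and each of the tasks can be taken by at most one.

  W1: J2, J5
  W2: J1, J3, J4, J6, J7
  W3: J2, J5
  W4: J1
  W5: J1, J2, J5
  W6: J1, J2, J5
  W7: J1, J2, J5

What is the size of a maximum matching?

4

Unit-capacity flow: source→left, listed edges, right→sink; max matching = max flow.
Augmenting path W1→J2 (+1); matched 1.
Augmenting path W2→J1 (+1); matched 2.
Augmenting path W3→J5 (+1); matched 3.
Augmenting path W4→J1→W2→J3 (+1); matched 4.
No augmenting path remains; maximum matching = 4.
König certificate: {W2, J1, J2, J5} is a vertex cover of size 4 (every listed pair touches it), so no matching can be larger.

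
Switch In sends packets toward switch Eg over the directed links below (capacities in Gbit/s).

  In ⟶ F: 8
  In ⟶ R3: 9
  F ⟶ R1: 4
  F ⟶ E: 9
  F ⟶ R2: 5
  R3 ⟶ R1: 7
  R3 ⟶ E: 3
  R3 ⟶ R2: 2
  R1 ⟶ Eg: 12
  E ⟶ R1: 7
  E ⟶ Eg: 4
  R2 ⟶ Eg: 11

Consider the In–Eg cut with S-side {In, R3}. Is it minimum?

No — its capacity is 20, but the minimum cut has capacity 17.

Given cut capacity: 8 + 7 + 3 + 2 = 20.
Augment In→F→R1→Eg: bottleneck 4, flow now 4.
Augment In→F→E→Eg: bottleneck 4, flow now 8.
Augment In→R3→R1→Eg: bottleneck 7, flow now 15.
Augment In→R3→R2→Eg: bottleneck 2, flow now 17.
No augmenting path remains; maximum flow = 17.
In the residual graph, reachable from In: {In}.
Min-cut edges: In→F (8), In→R3 (9); capacity 8 + 9 = 17.
Cut capacity 20 exceeds the max flow 17, so it is not minimum.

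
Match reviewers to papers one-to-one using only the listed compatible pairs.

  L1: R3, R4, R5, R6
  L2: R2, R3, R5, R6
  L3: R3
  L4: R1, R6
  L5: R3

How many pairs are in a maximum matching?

4

Unit-capacity flow: source→left, listed edges, right→sink; max matching = max flow.
Augmenting path L1→R3 (+1); matched 1.
Augmenting path L2→R2 (+1); matched 2.
Augmenting path L4→R1 (+1); matched 3.
Augmenting path L3→R3→L1→R4 (+1); matched 4.
No augmenting path remains; maximum matching = 4.
König certificate: {L1, L2, L4, R3} is a vertex cover of size 4 (every listed pair touches it), so no matching can be larger.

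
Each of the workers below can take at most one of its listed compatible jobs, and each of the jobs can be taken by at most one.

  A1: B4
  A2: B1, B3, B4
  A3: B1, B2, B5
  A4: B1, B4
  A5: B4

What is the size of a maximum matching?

Unit-capacity flow: source→left, listed edges, right→sink; max matching = max flow.
Augmenting path A1→B4 (+1); matched 1.
Augmenting path A2→B1 (+1); matched 2.
Augmenting path A3→B2 (+1); matched 3.
Augmenting path A4→B1→A2→B3 (+1); matched 4.
No augmenting path remains; maximum matching = 4.
König certificate: {A2, A3, A4, B4} is a vertex cover of size 4 (every listed pair touches it), so no matching can be larger.

4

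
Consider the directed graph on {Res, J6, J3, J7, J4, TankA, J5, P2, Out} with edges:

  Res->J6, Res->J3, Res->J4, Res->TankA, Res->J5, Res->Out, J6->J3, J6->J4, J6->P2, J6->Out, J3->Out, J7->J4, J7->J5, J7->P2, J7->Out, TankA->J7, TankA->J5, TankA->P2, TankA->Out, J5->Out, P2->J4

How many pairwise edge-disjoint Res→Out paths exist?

5

Assign every edge capacity 1; by Menger, the answer equals the max flow.
Path Res→Out (+1); total 1.
Path Res→J6→Out (+1); total 2.
Path Res→J3→Out (+1); total 3.
Path Res→TankA→Out (+1); total 4.
Path Res→J5→Out (+1); total 5.
No residual Res→Out path; max flow = 5.
Certifying cut of size 5: {Res→J3, Res→J5, Res→J6, Res→Out, Res→TankA}.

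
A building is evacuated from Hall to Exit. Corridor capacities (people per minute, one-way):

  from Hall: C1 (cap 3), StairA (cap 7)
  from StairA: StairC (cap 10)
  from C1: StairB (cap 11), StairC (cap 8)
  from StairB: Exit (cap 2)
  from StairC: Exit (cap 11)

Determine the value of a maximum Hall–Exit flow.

Augment Hall→StairA→StairC→Exit: bottleneck 7, flow now 7.
Augment Hall→C1→StairB→Exit: bottleneck 2, flow now 9.
Augment Hall→C1→StairC→Exit: bottleneck 1, flow now 10.
No augmenting path remains; maximum flow = 10.
In the residual graph, reachable from Hall: {Hall}.
Min-cut edges: Hall→StairA (7), Hall→C1 (3); capacity 7 + 3 = 10.
This cut is saturated, so no flow can exceed 10.

10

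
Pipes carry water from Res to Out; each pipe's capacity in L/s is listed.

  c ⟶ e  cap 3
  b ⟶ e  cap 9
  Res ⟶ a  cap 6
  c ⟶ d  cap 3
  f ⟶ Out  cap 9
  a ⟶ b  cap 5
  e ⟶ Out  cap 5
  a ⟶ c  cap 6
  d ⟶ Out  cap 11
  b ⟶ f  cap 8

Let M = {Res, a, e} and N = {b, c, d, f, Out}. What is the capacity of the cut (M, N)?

Edges leaving {Res, a, e}: a→b (5), a→c (6), e→Out (5).
Cut capacity = 5 + 6 + 5 = 16.

16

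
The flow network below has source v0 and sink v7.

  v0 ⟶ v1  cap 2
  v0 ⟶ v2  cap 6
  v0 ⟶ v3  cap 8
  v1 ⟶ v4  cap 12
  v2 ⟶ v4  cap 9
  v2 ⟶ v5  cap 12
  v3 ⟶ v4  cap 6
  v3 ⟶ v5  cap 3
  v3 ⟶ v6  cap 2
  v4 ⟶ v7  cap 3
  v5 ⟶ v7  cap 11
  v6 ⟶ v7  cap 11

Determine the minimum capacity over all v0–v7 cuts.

14

Augment v0→v1→v4→v7: bottleneck 2, flow now 2.
Augment v0→v2→v4→v7: bottleneck 1, flow now 3.
Augment v0→v2→v5→v7: bottleneck 5, flow now 8.
Augment v0→v3→v5→v7: bottleneck 3, flow now 11.
Augment v0→v3→v6→v7: bottleneck 2, flow now 13.
Augment v0→v3→v4→v2→v5→v7: bottleneck 1, flow now 14. (uses reverse residual edge)
No augmenting path remains; maximum flow = 14.
By max-flow min-cut, the minimum cut capacity equals the max flow.
In the residual graph, reachable from v0: {v0, v1, v3, v4}.
Min-cut edges: v0→v2 (6), v3→v5 (3), v3→v6 (2), v4→v7 (3); capacity 6 + 3 + 2 + 3 = 14.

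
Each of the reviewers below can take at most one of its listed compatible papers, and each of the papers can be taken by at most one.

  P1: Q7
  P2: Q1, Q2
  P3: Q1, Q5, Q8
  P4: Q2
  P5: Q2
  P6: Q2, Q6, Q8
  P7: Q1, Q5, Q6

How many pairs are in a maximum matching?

Unit-capacity flow: source→left, listed edges, right→sink; max matching = max flow.
Augmenting path P1→Q7 (+1); matched 1.
Augmenting path P2→Q1 (+1); matched 2.
Augmenting path P3→Q5 (+1); matched 3.
Augmenting path P4→Q2 (+1); matched 4.
Augmenting path P6→Q6 (+1); matched 5.
Augmenting path P7→Q5→P3→Q8 (+1); matched 6.
No augmenting path remains; maximum matching = 6.
König certificate: {P1, P2, P3, P6, P7, Q2} is a vertex cover of size 6 (every listed pair touches it), so no matching can be larger.

6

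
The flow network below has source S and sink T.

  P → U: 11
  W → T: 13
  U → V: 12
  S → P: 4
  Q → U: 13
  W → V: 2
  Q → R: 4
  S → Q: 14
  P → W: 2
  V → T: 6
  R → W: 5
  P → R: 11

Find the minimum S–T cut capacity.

Augment S→P→W→T: bottleneck 2, flow now 2.
Augment S→P→R→W→T: bottleneck 2, flow now 4.
Augment S→Q→R→W→T: bottleneck 3, flow now 7.
Augment S→Q→U→V→T: bottleneck 6, flow now 13.
No augmenting path remains; maximum flow = 13.
By max-flow min-cut, the minimum cut capacity equals the max flow.
In the residual graph, reachable from S: {S, P, Q, R, U, V}.
Min-cut edges: P→W (2), R→W (5), V→T (6); capacity 2 + 5 + 6 = 13.

13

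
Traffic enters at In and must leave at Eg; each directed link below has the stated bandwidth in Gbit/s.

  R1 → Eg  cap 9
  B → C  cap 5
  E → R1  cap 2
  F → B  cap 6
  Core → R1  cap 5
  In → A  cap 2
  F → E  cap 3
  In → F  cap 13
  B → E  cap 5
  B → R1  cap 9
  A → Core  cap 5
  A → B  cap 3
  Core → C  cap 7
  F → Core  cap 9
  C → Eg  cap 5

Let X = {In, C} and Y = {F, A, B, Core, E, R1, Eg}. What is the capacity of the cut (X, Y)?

20

Edges leaving {In, C}: In→F (13), In→A (2), C→Eg (5).
Cut capacity = 13 + 2 + 5 = 20.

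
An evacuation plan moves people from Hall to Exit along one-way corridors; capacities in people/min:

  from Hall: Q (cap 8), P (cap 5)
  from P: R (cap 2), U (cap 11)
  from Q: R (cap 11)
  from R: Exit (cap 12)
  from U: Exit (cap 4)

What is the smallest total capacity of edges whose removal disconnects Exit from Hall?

Augment Hall→P→R→Exit: bottleneck 2, flow now 2.
Augment Hall→P→U→Exit: bottleneck 3, flow now 5.
Augment Hall→Q→R→Exit: bottleneck 8, flow now 13.
No augmenting path remains; maximum flow = 13.
By max-flow min-cut, the minimum cut capacity equals the max flow.
In the residual graph, reachable from Hall: {Hall}.
Min-cut edges: Hall→P (5), Hall→Q (8); capacity 5 + 8 = 13.

13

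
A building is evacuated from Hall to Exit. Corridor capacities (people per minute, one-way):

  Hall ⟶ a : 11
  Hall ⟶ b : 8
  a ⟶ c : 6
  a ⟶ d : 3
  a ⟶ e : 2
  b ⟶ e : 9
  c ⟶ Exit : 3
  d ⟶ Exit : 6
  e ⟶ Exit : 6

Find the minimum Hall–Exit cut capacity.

12

Augment Hall→a→c→Exit: bottleneck 3, flow now 3.
Augment Hall→a→d→Exit: bottleneck 3, flow now 6.
Augment Hall→a→e→Exit: bottleneck 2, flow now 8.
Augment Hall→b→e→Exit: bottleneck 4, flow now 12.
No augmenting path remains; maximum flow = 12.
By max-flow min-cut, the minimum cut capacity equals the max flow.
In the residual graph, reachable from Hall: {Hall, a, b, c, e}.
Min-cut edges: a→d (3), c→Exit (3), e→Exit (6); capacity 3 + 3 + 6 = 12.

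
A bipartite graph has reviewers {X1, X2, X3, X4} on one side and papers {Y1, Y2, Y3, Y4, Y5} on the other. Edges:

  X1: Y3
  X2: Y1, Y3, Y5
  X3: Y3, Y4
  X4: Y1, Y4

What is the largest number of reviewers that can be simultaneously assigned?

4

Unit-capacity flow: source→left, listed edges, right→sink; max matching = max flow.
Augmenting path X1→Y3 (+1); matched 1.
Augmenting path X2→Y1 (+1); matched 2.
Augmenting path X3→Y4 (+1); matched 3.
Augmenting path X4→Y1→X2→Y5 (+1); matched 4.
No augmenting path remains; maximum matching = 4.
König certificate: {X1, X2, X3, X4} is a vertex cover of size 4 (every listed pair touches it), so no matching can be larger.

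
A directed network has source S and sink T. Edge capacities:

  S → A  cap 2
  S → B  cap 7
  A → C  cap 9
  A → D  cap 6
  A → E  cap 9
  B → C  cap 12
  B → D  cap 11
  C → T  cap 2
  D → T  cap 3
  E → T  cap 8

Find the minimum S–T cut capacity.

7

Augment S→A→C→T: bottleneck 2, flow now 2.
Augment S→B→D→T: bottleneck 3, flow now 5.
Augment S→B→C→A→E→T: bottleneck 2, flow now 7. (uses reverse residual edge)
No augmenting path remains; maximum flow = 7.
By max-flow min-cut, the minimum cut capacity equals the max flow.
In the residual graph, reachable from S: {S, B, C, D}.
Min-cut edges: S→A (2), C→T (2), D→T (3); capacity 2 + 2 + 3 = 7.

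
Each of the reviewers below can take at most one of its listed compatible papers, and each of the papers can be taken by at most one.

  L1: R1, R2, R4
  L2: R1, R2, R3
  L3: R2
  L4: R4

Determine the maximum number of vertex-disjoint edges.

4

Unit-capacity flow: source→left, listed edges, right→sink; max matching = max flow.
Augmenting path L1→R1 (+1); matched 1.
Augmenting path L2→R2 (+1); matched 2.
Augmenting path L4→R4 (+1); matched 3.
Augmenting path L3→R2→L2→R3 (+1); matched 4.
No augmenting path remains; maximum matching = 4.
König certificate: {L1, L2, L3, L4} is a vertex cover of size 4 (every listed pair touches it), so no matching can be larger.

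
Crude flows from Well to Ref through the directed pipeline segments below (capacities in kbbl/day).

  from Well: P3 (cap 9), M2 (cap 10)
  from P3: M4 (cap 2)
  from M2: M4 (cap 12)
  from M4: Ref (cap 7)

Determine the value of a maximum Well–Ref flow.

Augment Well→P3→M4→Ref: bottleneck 2, flow now 2.
Augment Well→M2→M4→Ref: bottleneck 5, flow now 7.
No augmenting path remains; maximum flow = 7.
In the residual graph, reachable from Well: {Well, P3, M2, M4}.
Min-cut edges: M4→Ref (7); capacity 7 = 7.
This cut is saturated, so no flow can exceed 7.

7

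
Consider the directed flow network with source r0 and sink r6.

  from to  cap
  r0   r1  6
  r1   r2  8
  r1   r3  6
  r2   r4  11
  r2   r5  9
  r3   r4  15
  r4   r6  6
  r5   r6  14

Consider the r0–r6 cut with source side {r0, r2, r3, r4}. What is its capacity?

21

Edges leaving {r0, r2, r3, r4}: r0→r1 (6), r2→r5 (9), r4→r6 (6).
Cut capacity = 6 + 9 + 6 = 21.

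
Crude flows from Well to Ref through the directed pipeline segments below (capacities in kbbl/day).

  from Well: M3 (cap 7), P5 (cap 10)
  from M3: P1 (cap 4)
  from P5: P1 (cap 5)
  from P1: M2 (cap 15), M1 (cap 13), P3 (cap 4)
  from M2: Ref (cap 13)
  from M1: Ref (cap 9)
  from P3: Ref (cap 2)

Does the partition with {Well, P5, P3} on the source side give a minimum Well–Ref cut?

No — its capacity is 14, but the minimum cut has capacity 9.

Given cut capacity: 7 + 5 + 2 = 14.
Augment Well→M3→P1→M2→Ref: bottleneck 4, flow now 4.
Augment Well→P5→P1→M2→Ref: bottleneck 5, flow now 9.
No augmenting path remains; maximum flow = 9.
In the residual graph, reachable from Well: {Well, M3, P5}.
Min-cut edges: M3→P1 (4), P5→P1 (5); capacity 4 + 5 = 9.
Cut capacity 14 exceeds the max flow 9, so it is not minimum.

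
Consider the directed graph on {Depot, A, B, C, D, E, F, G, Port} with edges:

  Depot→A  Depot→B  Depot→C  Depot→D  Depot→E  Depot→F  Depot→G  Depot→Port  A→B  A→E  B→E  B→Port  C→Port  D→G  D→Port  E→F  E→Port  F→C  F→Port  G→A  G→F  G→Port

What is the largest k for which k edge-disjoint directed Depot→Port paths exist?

7

Assign every edge capacity 1; by Menger, the answer equals the max flow.
Path Depot→Port (+1); total 1.
Path Depot→B→Port (+1); total 2.
Path Depot→C→Port (+1); total 3.
Path Depot→D→Port (+1); total 4.
Path Depot→E→Port (+1); total 5.
Path Depot→F→Port (+1); total 6.
Path Depot→G→Port (+1); total 7.
No residual Depot→Port path; max flow = 7.
Certifying cut of size 7: {B→Port, C→Port, Depot→D, Depot→G, Depot→Port, E→Port, F→Port}.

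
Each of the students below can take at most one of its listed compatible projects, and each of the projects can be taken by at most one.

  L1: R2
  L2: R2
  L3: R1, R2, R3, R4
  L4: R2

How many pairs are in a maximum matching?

Unit-capacity flow: source→left, listed edges, right→sink; max matching = max flow.
Augmenting path L1→R2 (+1); matched 1.
Augmenting path L3→R1 (+1); matched 2.
No augmenting path remains; maximum matching = 2.
König certificate: {L3, R2} is a vertex cover of size 2 (every listed pair touches it), so no matching can be larger.

2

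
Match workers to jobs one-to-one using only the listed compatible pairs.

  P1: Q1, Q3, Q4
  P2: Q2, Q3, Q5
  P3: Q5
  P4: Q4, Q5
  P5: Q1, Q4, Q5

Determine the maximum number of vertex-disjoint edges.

5

Unit-capacity flow: source→left, listed edges, right→sink; max matching = max flow.
Augmenting path P1→Q1 (+1); matched 1.
Augmenting path P2→Q2 (+1); matched 2.
Augmenting path P3→Q5 (+1); matched 3.
Augmenting path P4→Q4 (+1); matched 4.
Augmenting path P5→Q1→P1→Q3 (+1); matched 5.
No augmenting path remains; maximum matching = 5.
König certificate: {P1, P2, P3, P4, P5} is a vertex cover of size 5 (every listed pair touches it), so no matching can be larger.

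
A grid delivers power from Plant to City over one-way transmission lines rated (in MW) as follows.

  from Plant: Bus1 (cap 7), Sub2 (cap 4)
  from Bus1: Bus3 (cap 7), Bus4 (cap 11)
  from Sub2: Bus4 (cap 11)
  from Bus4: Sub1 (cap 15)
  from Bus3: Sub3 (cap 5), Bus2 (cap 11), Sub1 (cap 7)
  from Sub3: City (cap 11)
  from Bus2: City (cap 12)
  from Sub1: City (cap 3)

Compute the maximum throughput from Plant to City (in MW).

10

Augment Plant→Bus1→Bus4→Sub1→City: bottleneck 3, flow now 3.
Augment Plant→Bus1→Bus3→Sub3→City: bottleneck 4, flow now 7.
Augment Plant→Sub2→Bus4→Bus1→Bus3→Sub3→City: bottleneck 1, flow now 8. (uses reverse residual edge)
Augment Plant→Sub2→Bus4→Bus1→Bus3→Bus2→City: bottleneck 2, flow now 10. (uses reverse residual edge)
No augmenting path remains; maximum flow = 10.
In the residual graph, reachable from Plant: {Plant, Sub2, Bus4, Sub1}.
Min-cut edges: Plant→Bus1 (7), Sub1→City (3); capacity 7 + 3 = 10.
This cut is saturated, so no flow can exceed 10.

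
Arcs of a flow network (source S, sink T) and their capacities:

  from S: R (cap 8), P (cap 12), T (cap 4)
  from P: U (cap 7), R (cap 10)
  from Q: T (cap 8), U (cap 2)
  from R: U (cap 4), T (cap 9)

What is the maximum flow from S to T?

Augment S→T: bottleneck 4, flow now 4.
Augment S→R→T: bottleneck 8, flow now 12.
Augment S→P→R→T: bottleneck 1, flow now 13.
No augmenting path remains; maximum flow = 13.
In the residual graph, reachable from S: {S, P, R, U}.
Min-cut edges: S→T (4), R→T (9); capacity 4 + 9 = 13.
This cut is saturated, so no flow can exceed 13.

13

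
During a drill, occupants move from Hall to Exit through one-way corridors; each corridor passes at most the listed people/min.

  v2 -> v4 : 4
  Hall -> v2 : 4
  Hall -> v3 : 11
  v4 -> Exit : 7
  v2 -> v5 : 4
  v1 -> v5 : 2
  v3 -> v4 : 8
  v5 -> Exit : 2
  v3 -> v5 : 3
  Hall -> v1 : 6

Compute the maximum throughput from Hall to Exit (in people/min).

9

Augment Hall→v1→v5→Exit: bottleneck 2, flow now 2.
Augment Hall→v2→v4→Exit: bottleneck 4, flow now 6.
Augment Hall→v3→v4→Exit: bottleneck 3, flow now 9.
No augmenting path remains; maximum flow = 9.
In the residual graph, reachable from Hall: {Hall, v1, v2, v3, v4, v5}.
Min-cut edges: v4→Exit (7), v5→Exit (2); capacity 7 + 2 = 9.
This cut is saturated, so no flow can exceed 9.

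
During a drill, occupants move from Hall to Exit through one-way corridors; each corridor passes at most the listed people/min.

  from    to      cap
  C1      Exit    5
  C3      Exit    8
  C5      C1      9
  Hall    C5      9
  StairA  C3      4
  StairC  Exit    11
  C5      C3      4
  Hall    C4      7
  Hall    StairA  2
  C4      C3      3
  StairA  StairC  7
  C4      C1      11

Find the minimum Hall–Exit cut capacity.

Augment Hall→C5→C1→Exit: bottleneck 5, flow now 5.
Augment Hall→C5→C3→Exit: bottleneck 4, flow now 9.
Augment Hall→C4→C3→Exit: bottleneck 3, flow now 12.
Augment Hall→StairA→C3→Exit: bottleneck 1, flow now 13.
Augment Hall→StairA→StairC→Exit: bottleneck 1, flow now 14.
No augmenting path remains; maximum flow = 14.
By max-flow min-cut, the minimum cut capacity equals the max flow.
In the residual graph, reachable from Hall: {Hall, C5, C4, C1}.
Min-cut edges: Hall→StairA (2), C5→C3 (4), C4→C3 (3), C1→Exit (5); capacity 2 + 4 + 3 + 5 = 14.

14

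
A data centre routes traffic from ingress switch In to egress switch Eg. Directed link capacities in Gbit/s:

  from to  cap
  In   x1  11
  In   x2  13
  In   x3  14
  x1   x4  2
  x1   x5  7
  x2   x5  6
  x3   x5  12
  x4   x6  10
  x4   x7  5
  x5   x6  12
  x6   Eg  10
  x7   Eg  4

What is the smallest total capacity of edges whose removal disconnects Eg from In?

12

Augment In→x1→x4→x6→Eg: bottleneck 2, flow now 2.
Augment In→x1→x5→x6→Eg: bottleneck 7, flow now 9.
Augment In→x2→x5→x6→Eg: bottleneck 1, flow now 10.
Augment In→x2→x5→x6→x4→x7→Eg: bottleneck 2, flow now 12. (uses reverse residual edge)
No augmenting path remains; maximum flow = 12.
By max-flow min-cut, the minimum cut capacity equals the max flow.
In the residual graph, reachable from In: {In, x1, x2, x3, x5, x6}.
Min-cut edges: x1→x4 (2), x6→Eg (10); capacity 2 + 10 = 12.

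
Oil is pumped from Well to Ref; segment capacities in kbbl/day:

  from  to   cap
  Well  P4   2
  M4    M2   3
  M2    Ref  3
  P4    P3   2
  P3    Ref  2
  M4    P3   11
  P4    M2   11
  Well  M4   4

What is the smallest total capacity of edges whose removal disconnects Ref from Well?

5

Augment Well→M4→P3→Ref: bottleneck 2, flow now 2.
Augment Well→M4→M2→Ref: bottleneck 2, flow now 4.
Augment Well→P4→M2→Ref: bottleneck 1, flow now 5.
No augmenting path remains; maximum flow = 5.
By max-flow min-cut, the minimum cut capacity equals the max flow.
In the residual graph, reachable from Well: {Well, M4, P4, P3, M2}.
Min-cut edges: P3→Ref (2), M2→Ref (3); capacity 2 + 3 = 5.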